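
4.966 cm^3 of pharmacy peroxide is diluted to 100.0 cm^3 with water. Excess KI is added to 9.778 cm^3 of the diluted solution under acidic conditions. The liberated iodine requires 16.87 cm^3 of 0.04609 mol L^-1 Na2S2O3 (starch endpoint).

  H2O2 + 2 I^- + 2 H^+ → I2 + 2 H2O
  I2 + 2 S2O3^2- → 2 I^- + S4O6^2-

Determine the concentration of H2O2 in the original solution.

n(S2O3^2-) = 0.01687 × 0.04609 = 7.775 × 10^-4 mol
n(I2) = n(S2O3^2-)/2 = 3.888 × 10^-4 mol
n(H2O2) in the aliquot = 3.888 × 10^-4 mol (1:1 ratio)
[H2O2]_dilute = 3.888 × 10^-4 / 0.009778 = 0.03976 mol/L
[H2O2]_original = 0.03976 × 100.0/4.966 = 0.8006 mol/L

0.8006 mol/L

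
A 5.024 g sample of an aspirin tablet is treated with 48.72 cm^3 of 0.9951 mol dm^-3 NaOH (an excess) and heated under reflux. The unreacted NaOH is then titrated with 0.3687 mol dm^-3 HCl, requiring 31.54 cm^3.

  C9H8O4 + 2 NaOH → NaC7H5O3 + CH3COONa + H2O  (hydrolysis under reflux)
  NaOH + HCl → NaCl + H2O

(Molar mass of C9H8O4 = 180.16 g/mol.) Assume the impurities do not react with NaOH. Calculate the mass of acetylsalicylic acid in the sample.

3.320 g

n(NaOH) added = 0.04872 × 0.9951 = 0.04848 mol
n(HCl) used in back-titration = 0.03154 × 0.3687 = 0.01163 mol
n(NaOH) left over = 0.01163 mol (1:1 ratio)
n(NaOH) consumed by analyte = 0.04848 − 0.01163 = 0.03685 mol
From the 1:2 ratio, n(C9H8O4) = 1/2 × 0.03685 = 0.01843 mol
mass of C9H8O4 = 0.01843 × 180.16 = 3.320 g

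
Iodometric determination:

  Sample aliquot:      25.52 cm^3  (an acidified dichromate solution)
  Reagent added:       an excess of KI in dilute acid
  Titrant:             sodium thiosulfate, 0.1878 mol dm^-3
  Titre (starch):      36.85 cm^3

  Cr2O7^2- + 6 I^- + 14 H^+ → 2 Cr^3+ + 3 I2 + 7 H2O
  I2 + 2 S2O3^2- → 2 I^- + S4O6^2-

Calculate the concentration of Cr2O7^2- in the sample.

n(S2O3^2-) = 0.03685 × 0.1878 = 6.920 × 10^-3 mol
n(I2) = n(S2O3^2-)/2 = 3.460 × 10^-3 mol
From the 1:3 ratio, n(Cr2O7^2-) in the aliquot = 1/3 × 3.460 × 10^-3 = 1.153 × 10^-3 mol
[Cr2O7^2-] = 1.153 × 10^-3 / 0.02552 = 0.04520 mol/L

0.04520 mol/L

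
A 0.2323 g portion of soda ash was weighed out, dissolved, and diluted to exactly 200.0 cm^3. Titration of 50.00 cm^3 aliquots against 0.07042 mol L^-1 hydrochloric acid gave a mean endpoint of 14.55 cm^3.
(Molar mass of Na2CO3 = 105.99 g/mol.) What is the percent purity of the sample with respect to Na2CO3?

93.50 %

Na2CO3 + 2 HCl → 2 NaCl + H2O + CO2
n(HCl) per titration = 0.01455 × 0.07042 = 1.025 × 10^-3 mol
From the 1:2 ratio, n(Na2CO3) in each aliquot = 1/2 × 1.025 × 10^-3 = 5.123 × 10^-4 mol
n(Na2CO3) in the whole flask = 5.123 × 10^-4 × 200.0/50.00 = 2.049 × 10^-3 mol
mass of Na2CO3 = 2.049 × 10^-3 × 105.99 = 0.2172 g
% Na2CO3 = 0.2172 / 0.2323 × 100 = 93.50 %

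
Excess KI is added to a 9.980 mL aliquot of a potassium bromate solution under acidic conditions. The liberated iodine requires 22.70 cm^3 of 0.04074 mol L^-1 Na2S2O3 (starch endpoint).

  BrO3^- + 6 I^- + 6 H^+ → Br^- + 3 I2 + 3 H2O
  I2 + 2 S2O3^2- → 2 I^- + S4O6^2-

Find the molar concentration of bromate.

0.01544 mol/L

n(S2O3^2-) = 0.02270 × 0.04074 = 9.248 × 10^-4 mol
n(I2) = n(S2O3^2-)/2 = 4.624 × 10^-4 mol
From the 1:3 ratio, n(BrO3^-) in the aliquot = 1/3 × 4.624 × 10^-4 = 1.541 × 10^-4 mol
[BrO3^-] = 1.541 × 10^-4 / 0.009980 = 0.01544 mol/L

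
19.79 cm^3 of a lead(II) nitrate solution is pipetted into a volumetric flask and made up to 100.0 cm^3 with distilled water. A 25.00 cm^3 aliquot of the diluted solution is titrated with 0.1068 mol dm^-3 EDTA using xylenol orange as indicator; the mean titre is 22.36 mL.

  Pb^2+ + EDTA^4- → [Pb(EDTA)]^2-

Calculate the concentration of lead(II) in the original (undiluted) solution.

0.4827 mol/L

n(EDTA) = 0.02236 × 0.1068 = 2.388 × 10^-3 mol
n(Pb2+) in the aliquot = 2.388 × 10^-3 mol (1:1 ratio)
[Pb2+]_dilute = 2.388 × 10^-3 / 0.02500 = 0.09552 mol/L
Dilution factor = 100.0 / 19.79 = 5.053
[Pb2+]_stock = 0.09552 × 5.053 = 0.4827 mol/L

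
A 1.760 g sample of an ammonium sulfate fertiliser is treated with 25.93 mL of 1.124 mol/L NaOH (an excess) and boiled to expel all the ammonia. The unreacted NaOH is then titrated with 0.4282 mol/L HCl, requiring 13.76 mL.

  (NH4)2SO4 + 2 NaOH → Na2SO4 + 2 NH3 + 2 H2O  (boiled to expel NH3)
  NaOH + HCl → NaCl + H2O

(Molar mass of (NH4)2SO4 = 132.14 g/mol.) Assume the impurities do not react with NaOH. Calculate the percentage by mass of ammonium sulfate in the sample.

n(NaOH) added = 0.02593 × 1.124 = 0.02915 mol
n(HCl) used in back-titration = 0.01376 × 0.4282 = 5.892 × 10^-3 mol
n(NaOH) left over = 5.892 × 10^-3 mol (1:1 ratio)
n(NaOH) consumed by analyte = 0.02915 − 5.892 × 10^-3 = 0.02325 mol
From the 1:2 ratio, n((NH4)2SO4) = 1/2 × 0.02325 = 0.01163 mol
mass of (NH4)2SO4 = 0.01163 × 132.14 = 1.536 g
% (NH4)2SO4 = 1.536 / 1.760 × 100 = 87.29 %

87.29 %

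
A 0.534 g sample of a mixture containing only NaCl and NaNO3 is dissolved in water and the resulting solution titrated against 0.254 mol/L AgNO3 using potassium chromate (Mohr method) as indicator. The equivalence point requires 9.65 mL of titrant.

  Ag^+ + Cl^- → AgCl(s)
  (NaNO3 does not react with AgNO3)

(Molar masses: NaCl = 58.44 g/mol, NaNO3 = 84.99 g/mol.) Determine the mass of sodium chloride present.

n(AgNO3) = 0.00965 × 0.254 = 2.45 × 10^-3 mol
Let x = n(NaCl), y = n(NaNO3).
Titrant: 1x = 2.45 × 10^-3;  mass: 58.44x + 84.99y = 0.534
Solving, x = 2.45 × 10^-3 mol, y = 4.60 × 10^-3 mol
mass of NaCl = 2.45 × 10^-3 × 58.44 = 0.143 g

0.143 g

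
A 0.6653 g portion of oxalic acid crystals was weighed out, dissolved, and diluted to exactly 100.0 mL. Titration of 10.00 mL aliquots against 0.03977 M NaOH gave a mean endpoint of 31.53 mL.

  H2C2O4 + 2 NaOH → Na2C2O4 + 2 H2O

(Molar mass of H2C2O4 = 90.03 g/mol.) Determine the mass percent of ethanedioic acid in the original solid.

n(NaOH) per titration = 0.03153 × 0.03977 = 1.254 × 10^-3 mol
From the 1:2 ratio, n(H2C2O4) in each aliquot = 1/2 × 1.254 × 10^-3 = 6.270 × 10^-4 mol
n(H2C2O4) in the whole flask = 6.270 × 10^-4 × 100.0/10.00 = 6.270 × 10^-3 mol
mass of H2C2O4 = 6.270 × 10^-3 × 90.03 = 0.5645 g
% H2C2O4 = 0.5645 / 0.6653 × 100 = 84.84 %

84.84 %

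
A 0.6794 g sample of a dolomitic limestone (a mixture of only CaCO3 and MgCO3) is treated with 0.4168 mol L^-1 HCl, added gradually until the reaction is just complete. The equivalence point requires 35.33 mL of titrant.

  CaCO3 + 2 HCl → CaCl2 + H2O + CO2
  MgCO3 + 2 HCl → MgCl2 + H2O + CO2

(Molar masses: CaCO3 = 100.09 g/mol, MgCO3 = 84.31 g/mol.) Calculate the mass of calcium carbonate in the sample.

n(HCl) = 0.03533 × 0.4168 = 0.01473 mol
Let x = n(CaCO3), y = n(MgCO3).
Titrant: 2x + 2y = 0.01473;  mass: 100.09x + 84.31y = 0.6794
Solving, x = 3.716 × 10^-3 mol, y = 3.646 × 10^-3 mol
mass of CaCO3 = 3.716 × 10^-3 × 100.09 = 0.3720 g

0.3720 g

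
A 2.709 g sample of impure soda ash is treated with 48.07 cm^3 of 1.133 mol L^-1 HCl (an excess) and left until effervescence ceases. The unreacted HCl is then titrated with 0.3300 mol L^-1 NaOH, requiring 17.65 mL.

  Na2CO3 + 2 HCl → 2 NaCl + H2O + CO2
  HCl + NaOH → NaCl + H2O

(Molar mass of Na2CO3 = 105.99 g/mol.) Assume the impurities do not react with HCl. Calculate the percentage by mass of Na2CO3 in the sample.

n(HCl) added = 0.04807 × 1.133 = 0.05446 mol
n(NaOH) used in back-titration = 0.01765 × 0.3300 = 5.824 × 10^-3 mol
n(HCl) left over = 5.824 × 10^-3 mol (1:1 ratio)
n(HCl) consumed by analyte = 0.05446 − 5.824 × 10^-3 = 0.04864 mol
From the 1:2 ratio, n(Na2CO3) = 1/2 × 0.04864 = 0.02432 mol
mass of Na2CO3 = 0.02432 × 105.99 = 2.578 g
% Na2CO3 = 2.578 / 2.709 × 100 = 95.15 %

95.15 %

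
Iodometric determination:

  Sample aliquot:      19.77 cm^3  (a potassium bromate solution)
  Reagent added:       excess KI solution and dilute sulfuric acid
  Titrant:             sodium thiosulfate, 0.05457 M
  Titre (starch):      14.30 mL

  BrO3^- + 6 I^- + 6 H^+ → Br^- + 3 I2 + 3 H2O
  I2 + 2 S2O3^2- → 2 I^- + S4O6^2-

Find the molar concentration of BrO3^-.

0.006579 M

n(S2O3^2-) = 0.01430 × 0.05457 = 7.804 × 10^-4 mol
n(I2) = n(S2O3^2-)/2 = 3.902 × 10^-4 mol
From the 1:3 ratio, n(BrO3^-) in the aliquot = 1/3 × 3.902 × 10^-4 = 1.301 × 10^-4 mol
[BrO3^-] = 1.301 × 10^-4 / 0.01977 = 0.006579 mol/L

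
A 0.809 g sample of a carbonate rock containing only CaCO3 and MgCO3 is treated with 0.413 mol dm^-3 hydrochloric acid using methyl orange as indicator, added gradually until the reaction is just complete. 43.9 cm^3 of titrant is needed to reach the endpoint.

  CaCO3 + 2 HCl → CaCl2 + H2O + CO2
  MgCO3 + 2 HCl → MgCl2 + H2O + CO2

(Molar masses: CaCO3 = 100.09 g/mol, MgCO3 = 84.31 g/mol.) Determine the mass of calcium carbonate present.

n(HCl) = 0.0439 × 0.413 = 0.0181 mol
Let x = n(CaCO3), y = n(MgCO3).
Titrant: 2x + 2y = 0.0181;  mass: 100.09x + 84.31y = 0.809
Solving, x = 2.83 × 10^-3 mol, y = 6.23 × 10^-3 mol
mass of CaCO3 = 2.83 × 10^-3 × 100.09 = 0.284 g

0.284 g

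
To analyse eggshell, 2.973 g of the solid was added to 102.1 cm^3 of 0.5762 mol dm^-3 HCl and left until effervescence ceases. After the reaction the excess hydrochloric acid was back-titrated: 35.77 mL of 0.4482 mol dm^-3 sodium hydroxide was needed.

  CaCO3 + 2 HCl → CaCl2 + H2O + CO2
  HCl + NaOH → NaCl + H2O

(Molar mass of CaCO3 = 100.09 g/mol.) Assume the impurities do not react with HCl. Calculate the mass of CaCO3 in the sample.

n(HCl) added = 0.1021 × 0.5762 = 0.05883 mol
n(NaOH) used in back-titration = 0.03577 × 0.4482 = 0.01603 mol
n(HCl) left over = 0.01603 mol (1:1 ratio)
n(HCl) consumed by analyte = 0.05883 − 0.01603 = 0.04280 mol
From the 1:2 ratio, n(CaCO3) = 1/2 × 0.04280 = 0.02140 mol
mass of CaCO3 = 0.02140 × 100.09 = 2.142 g

2.142 g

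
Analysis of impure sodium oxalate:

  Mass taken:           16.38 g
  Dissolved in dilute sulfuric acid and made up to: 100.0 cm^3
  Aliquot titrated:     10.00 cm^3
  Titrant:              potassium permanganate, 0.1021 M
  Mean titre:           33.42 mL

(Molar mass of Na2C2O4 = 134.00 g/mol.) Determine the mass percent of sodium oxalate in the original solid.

2 MnO4^- + 5 C2O4^2- + 16 H^+ → 2 Mn^2+ + 10 CO2 + 8 H2O
n(KMnO4) per titration = 0.03342 × 0.1021 = 3.412 × 10^-3 mol
From the 5:2 ratio, n(Na2C2O4) in each aliquot = 5/2 × 3.412 × 10^-3 = 8.530 × 10^-3 mol
n(Na2C2O4) in the whole flask = 8.530 × 10^-3 × 100.0/10.00 = 0.08530 mol
mass of Na2C2O4 = 0.08530 × 134.00 = 11.43 g
% Na2C2O4 = 11.43 / 16.38 × 100 = 69.79 %

69.79 %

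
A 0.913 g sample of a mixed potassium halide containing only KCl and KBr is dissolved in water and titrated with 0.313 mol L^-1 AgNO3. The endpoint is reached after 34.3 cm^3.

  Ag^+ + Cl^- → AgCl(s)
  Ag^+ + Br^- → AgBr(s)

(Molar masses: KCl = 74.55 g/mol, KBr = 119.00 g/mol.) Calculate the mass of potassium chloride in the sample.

0.611 g

n(AgNO3) = 0.0343 × 0.313 = 0.0107 mol
Let x = n(KCl), y = n(KBr).
Titrant: 1x + 1y = 0.0107;  mass: 74.55x + 119.00y = 0.913
Solving, x = 8.20 × 10^-3 mol, y = 2.53 × 10^-3 mol
mass of KCl = 8.20 × 10^-3 × 74.55 = 0.611 g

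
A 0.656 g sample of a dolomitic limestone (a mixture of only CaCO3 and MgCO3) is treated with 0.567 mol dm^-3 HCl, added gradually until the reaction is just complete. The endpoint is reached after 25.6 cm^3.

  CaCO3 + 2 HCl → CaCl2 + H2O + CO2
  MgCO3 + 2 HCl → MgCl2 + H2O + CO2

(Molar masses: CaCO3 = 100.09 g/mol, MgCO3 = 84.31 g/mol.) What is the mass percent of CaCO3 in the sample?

42.7 %

n(HCl) = 0.0256 × 0.567 = 0.0145 mol
Let x = n(CaCO3), y = n(MgCO3).
Titrant: 2x + 2y = 0.0145;  mass: 100.09x + 84.31y = 0.656
Solving, x = 2.80 × 10^-3 mol, y = 4.46 × 10^-3 mol
mass of CaCO3 = 2.80 × 10^-3 × 100.09 = 0.280 g
% CaCO3 = 0.280 / 0.656 × 100 = 42.7 %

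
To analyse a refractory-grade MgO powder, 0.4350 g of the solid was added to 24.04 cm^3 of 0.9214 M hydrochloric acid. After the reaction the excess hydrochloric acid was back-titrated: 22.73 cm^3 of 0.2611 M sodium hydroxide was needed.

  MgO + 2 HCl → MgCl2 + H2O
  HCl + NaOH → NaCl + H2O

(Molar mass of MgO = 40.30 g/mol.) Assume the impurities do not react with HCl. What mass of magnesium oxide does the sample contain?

n(HCl) added = 0.02404 × 0.9214 = 0.02215 mol
n(NaOH) used in back-titration = 0.02273 × 0.2611 = 5.935 × 10^-3 mol
n(HCl) left over = 5.935 × 10^-3 mol (1:1 ratio)
n(HCl) consumed by analyte = 0.02215 − 5.935 × 10^-3 = 0.01622 mol
From the 1:2 ratio, n(MgO) = 1/2 × 0.01622 = 8.108 × 10^-3 mol
mass of MgO = 8.108 × 10^-3 × 40.30 = 0.3267 g

0.3267 g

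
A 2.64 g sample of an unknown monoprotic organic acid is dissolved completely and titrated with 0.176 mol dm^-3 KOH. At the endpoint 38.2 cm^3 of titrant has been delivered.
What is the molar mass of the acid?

n(KOH) = 0.0382 L × 0.176 mol/L = 6.72 × 10^-3 mol
n(HA) = 6.72 × 10^-3 mol (1:1 ratio)
M = m / n = 2.64 g / 6.72 × 10^-3 mol = 393 g/mol

393 g/mol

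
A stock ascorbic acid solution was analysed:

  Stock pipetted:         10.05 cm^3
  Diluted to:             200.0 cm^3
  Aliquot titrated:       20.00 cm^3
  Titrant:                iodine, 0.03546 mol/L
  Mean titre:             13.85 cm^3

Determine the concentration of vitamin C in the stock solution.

C6H8O6 + I2 → C6H6O6 + 2 HI
n(I2) = 0.01385 × 0.03546 = 4.911 × 10^-4 mol
n(C6H8O6) in the aliquot = 4.911 × 10^-4 mol (1:1 ratio)
[C6H8O6]_dilute = 4.911 × 10^-4 / 0.02000 = 0.02456 mol/L
Dilution factor = 200.0 / 10.05 = 19.90
[C6H8O6]_stock = 0.02456 × 19.90 = 0.4887 mol/L

0.4887 mol/L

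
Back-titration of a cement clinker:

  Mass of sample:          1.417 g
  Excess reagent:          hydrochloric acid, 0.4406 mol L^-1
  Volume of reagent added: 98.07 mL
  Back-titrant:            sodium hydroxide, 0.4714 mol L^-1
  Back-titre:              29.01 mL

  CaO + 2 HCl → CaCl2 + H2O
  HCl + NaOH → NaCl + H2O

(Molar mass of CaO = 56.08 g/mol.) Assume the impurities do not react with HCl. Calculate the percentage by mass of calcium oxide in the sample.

58.44 %

n(HCl) added = 0.09807 × 0.4406 = 0.04321 mol
n(NaOH) used in back-titration = 0.02901 × 0.4714 = 0.01368 mol
n(HCl) left over = 0.01368 mol (1:1 ratio)
n(HCl) consumed by analyte = 0.04321 − 0.01368 = 0.02953 mol
From the 1:2 ratio, n(CaO) = 1/2 × 0.02953 = 0.01477 mol
mass of CaO = 0.01477 × 56.08 = 0.8281 g
% CaO = 0.8281 / 1.417 × 100 = 58.44 %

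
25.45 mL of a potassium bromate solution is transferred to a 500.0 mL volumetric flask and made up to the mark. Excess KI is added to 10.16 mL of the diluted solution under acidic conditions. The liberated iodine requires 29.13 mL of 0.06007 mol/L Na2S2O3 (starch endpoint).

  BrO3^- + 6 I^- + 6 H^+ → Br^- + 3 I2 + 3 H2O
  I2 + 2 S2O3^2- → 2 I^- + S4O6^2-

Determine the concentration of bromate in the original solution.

0.5639 mol/L

n(S2O3^2-) = 0.02913 × 0.06007 = 1.750 × 10^-3 mol
n(I2) = n(S2O3^2-)/2 = 8.749 × 10^-4 mol
From the 1:3 ratio, n(BrO3^-) in the aliquot = 1/3 × 8.749 × 10^-4 = 2.916 × 10^-4 mol
[BrO3^-]_dilute = 2.916 × 10^-4 / 0.01016 = 0.02870 mol/L
[BrO3^-]_original = 0.02870 × 500.0/25.45 = 0.5639 mol/L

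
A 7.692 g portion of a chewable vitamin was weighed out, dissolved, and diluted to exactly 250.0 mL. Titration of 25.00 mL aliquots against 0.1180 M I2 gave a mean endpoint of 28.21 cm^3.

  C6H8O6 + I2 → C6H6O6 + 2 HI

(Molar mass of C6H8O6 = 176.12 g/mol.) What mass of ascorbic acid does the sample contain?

5.863 g

n(I2) per titration = 0.02821 × 0.1180 = 3.329 × 10^-3 mol
n(C6H8O6) in each aliquot = 3.329 × 10^-3 mol (1:1 ratio)
n(C6H8O6) in the whole flask = 3.329 × 10^-3 × 250.0/25.00 = 0.03329 mol
mass of C6H8O6 = 0.03329 × 176.12 = 5.863 g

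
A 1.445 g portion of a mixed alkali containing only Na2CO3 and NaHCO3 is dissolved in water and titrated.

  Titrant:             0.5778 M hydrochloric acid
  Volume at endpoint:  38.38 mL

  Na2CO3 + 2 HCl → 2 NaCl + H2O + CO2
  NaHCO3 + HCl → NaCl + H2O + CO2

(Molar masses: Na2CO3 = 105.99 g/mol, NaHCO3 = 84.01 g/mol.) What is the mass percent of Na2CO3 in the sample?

n(HCl) = 0.03838 × 0.5778 = 0.02218 mol
Let x = n(Na2CO3), y = n(NaHCO3).
Titrant: 2x + 1y = 0.02218;  mass: 105.99x + 84.01y = 1.445
Solving, x = 6.739 × 10^-3 mol, y = 8.699 × 10^-3 mol
mass of Na2CO3 = 6.739 × 10^-3 × 105.99 = 0.7142 g
% Na2CO3 = 0.7142 / 1.445 × 100 = 49.43 %

49.43 %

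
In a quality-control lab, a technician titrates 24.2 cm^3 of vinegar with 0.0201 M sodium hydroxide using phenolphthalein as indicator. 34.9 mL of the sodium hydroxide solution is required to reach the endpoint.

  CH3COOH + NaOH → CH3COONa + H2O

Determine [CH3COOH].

0.0290 M

n(NaOH) = 0.0349 L × 0.0201 mol/L = 7.01 × 10^-4 mol
n(CH3COOH) = 7.01 × 10^-4 mol (1:1 mole ratio)
[CH3COOH] = 7.01 × 10^-4 mol / 0.0242 L = 0.0290 mol/L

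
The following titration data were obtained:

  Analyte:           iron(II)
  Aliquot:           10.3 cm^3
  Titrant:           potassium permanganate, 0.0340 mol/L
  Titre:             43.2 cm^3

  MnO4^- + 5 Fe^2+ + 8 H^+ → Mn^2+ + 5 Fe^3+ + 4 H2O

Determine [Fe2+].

n(KMnO4) = 0.0432 L × 0.0340 mol/L = 1.47 × 10^-3 mol
From the 5:1 mole ratio, n(Fe2+) = 5/1 × 1.47 × 10^-3 = 7.34 × 10^-3 mol
[Fe2+] = 7.34 × 10^-3 mol / 0.0103 L = 0.713 mol/L

0.713 mol/L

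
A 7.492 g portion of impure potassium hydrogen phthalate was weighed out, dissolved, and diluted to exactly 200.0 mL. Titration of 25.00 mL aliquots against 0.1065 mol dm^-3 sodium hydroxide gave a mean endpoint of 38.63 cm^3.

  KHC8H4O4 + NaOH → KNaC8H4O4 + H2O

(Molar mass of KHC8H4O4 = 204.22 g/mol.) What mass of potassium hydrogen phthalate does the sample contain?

n(NaOH) per titration = 0.03863 × 0.1065 = 4.114 × 10^-3 mol
n(KHC8H4O4) in each aliquot = 4.114 × 10^-3 mol (1:1 ratio)
n(KHC8H4O4) in the whole flask = 4.114 × 10^-3 × 200.0/25.00 = 0.03291 mol
mass of KHC8H4O4 = 0.03291 × 204.22 = 6.721 g

6.721 g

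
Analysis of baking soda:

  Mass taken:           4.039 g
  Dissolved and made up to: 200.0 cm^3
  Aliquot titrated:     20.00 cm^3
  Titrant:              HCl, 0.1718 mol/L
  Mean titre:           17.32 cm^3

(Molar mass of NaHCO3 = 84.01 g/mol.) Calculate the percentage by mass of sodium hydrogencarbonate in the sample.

NaHCO3 + HCl → NaCl + H2O + CO2
n(HCl) per titration = 0.01732 × 0.1718 = 2.976 × 10^-3 mol
n(NaHCO3) in each aliquot = 2.976 × 10^-3 mol (1:1 ratio)
n(NaHCO3) in the whole flask = 2.976 × 10^-3 × 200.0/20.00 = 0.02976 mol
mass of NaHCO3 = 0.02976 × 84.01 = 2.500 g
% NaHCO3 = 2.500 / 4.039 × 100 = 61.89 %

61.89 %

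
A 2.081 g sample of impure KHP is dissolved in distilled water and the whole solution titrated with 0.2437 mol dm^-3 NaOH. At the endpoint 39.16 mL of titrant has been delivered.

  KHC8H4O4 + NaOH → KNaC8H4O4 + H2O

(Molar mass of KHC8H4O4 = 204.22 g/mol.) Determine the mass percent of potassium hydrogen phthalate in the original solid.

n(NaOH) = 0.03916 L × 0.2437 mol/L = 9.543 × 10^-3 mol
n(KHC8H4O4) = 9.543 × 10^-3 mol (1:1 ratio)
mass of KHC8H4O4 = 9.543 × 10^-3 × 204.22 g/mol = 1.949 g
% KHC8H4O4 = 1.949 / 2.081 × 100 = 93.65 %

93.65 %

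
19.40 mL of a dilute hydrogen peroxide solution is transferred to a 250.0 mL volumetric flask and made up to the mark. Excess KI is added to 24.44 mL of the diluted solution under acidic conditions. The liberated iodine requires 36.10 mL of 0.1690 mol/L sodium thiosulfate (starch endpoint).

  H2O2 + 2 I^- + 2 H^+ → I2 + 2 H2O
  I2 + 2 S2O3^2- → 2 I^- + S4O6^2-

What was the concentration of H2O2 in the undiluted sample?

n(S2O3^2-) = 0.03610 × 0.1690 = 6.101 × 10^-3 mol
n(I2) = n(S2O3^2-)/2 = 3.050 × 10^-3 mol
n(H2O2) in the aliquot = 3.050 × 10^-3 mol (1:1 ratio)
[H2O2]_dilute = 3.050 × 10^-3 / 0.02444 = 0.1248 mol/L
[H2O2]_original = 0.1248 × 250.0/19.40 = 1.608 mol/L

1.608 mol/L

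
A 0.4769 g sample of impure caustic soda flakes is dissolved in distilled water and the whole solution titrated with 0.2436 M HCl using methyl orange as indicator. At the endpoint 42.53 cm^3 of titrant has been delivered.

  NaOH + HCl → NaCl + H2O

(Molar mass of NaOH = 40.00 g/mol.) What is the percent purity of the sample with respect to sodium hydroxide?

n(HCl) = 0.04253 L × 0.2436 mol/L = 0.01036 mol
n(NaOH) = 0.01036 mol (1:1 ratio)
mass of NaOH = 0.01036 × 40.00 g/mol = 0.4144 g
% NaOH = 0.4144 / 0.4769 × 100 = 86.90 %

86.90 %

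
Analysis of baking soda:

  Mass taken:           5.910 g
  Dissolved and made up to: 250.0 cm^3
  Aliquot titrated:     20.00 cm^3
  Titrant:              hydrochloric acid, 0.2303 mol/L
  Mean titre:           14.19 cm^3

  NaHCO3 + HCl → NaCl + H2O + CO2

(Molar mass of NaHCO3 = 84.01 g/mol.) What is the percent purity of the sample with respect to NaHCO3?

n(HCl) per titration = 0.01419 × 0.2303 = 3.268 × 10^-3 mol
n(NaHCO3) in each aliquot = 3.268 × 10^-3 mol (1:1 ratio)
n(NaHCO3) in the whole flask = 3.268 × 10^-3 × 250.0/20.00 = 0.04085 mol
mass of NaHCO3 = 0.04085 × 84.01 = 3.432 g
% NaHCO3 = 3.432 / 5.910 × 100 = 58.07 %

58.07 %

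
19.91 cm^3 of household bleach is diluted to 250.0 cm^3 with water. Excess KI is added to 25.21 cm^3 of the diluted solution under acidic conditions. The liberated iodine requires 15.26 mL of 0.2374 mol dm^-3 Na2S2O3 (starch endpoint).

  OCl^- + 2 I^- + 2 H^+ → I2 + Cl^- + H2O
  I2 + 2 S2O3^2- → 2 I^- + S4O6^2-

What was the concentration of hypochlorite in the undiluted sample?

0.9022 mol/L

n(S2O3^2-) = 0.01526 × 0.2374 = 3.623 × 10^-3 mol
n(I2) = n(S2O3^2-)/2 = 1.811 × 10^-3 mol
n(OCl^-) in the aliquot = 1.811 × 10^-3 mol (1:1 ratio)
[OCl^-]_dilute = 1.811 × 10^-3 / 0.02521 = 0.07185 mol/L
[OCl^-]_original = 0.07185 × 250.0/19.91 = 0.9022 mol/L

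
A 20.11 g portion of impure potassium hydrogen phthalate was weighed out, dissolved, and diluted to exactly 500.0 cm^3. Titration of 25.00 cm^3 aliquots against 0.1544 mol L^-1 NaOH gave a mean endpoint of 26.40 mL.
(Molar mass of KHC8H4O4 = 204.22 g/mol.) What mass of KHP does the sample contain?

KHC8H4O4 + NaOH → KNaC8H4O4 + H2O
n(NaOH) per titration = 0.02640 × 0.1544 = 4.076 × 10^-3 mol
n(KHC8H4O4) in each aliquot = 4.076 × 10^-3 mol (1:1 ratio)
n(KHC8H4O4) in the whole flask = 4.076 × 10^-3 × 500.0/25.00 = 0.08152 mol
mass of KHC8H4O4 = 0.08152 × 204.22 = 16.65 g

16.65 g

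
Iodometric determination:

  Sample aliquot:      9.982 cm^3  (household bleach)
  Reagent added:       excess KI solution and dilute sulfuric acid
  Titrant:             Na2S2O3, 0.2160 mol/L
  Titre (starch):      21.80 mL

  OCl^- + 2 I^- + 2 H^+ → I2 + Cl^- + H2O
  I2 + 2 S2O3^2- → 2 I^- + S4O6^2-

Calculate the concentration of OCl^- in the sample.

n(S2O3^2-) = 0.02180 × 0.2160 = 4.709 × 10^-3 mol
n(I2) = n(S2O3^2-)/2 = 2.354 × 10^-3 mol
n(OCl^-) in the aliquot = 2.354 × 10^-3 mol (1:1 ratio)
[OCl^-] = 2.354 × 10^-3 / 0.009982 = 0.2359 mol/L

0.2359 mol/L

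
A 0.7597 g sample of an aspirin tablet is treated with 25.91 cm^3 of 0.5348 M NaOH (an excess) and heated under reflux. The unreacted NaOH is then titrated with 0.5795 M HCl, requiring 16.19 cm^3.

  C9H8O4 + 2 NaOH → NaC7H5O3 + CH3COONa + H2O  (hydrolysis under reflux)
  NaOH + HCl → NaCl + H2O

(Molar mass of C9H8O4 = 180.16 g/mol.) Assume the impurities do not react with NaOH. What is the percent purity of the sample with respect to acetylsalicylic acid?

n(NaOH) added = 0.02591 × 0.5348 = 0.01386 mol
n(HCl) used in back-titration = 0.01619 × 0.5795 = 9.382 × 10^-3 mol
n(NaOH) left over = 9.382 × 10^-3 mol (1:1 ratio)
n(NaOH) consumed by analyte = 0.01386 − 9.382 × 10^-3 = 4.475 × 10^-3 mol
From the 1:2 ratio, n(C9H8O4) = 1/2 × 4.475 × 10^-3 = 2.237 × 10^-3 mol
mass of C9H8O4 = 2.237 × 10^-3 × 180.16 = 0.4031 g
% C9H8O4 = 0.4031 / 0.7597 × 100 = 53.06 %

53.06 %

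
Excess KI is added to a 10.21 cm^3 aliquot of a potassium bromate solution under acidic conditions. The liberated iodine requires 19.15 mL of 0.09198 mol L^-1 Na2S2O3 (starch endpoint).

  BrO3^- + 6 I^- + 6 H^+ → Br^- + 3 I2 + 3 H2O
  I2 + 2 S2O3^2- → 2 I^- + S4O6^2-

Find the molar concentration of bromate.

0.02875 mol/L

n(S2O3^2-) = 0.01915 × 0.09198 = 1.761 × 10^-3 mol
n(I2) = n(S2O3^2-)/2 = 8.807 × 10^-4 mol
From the 1:3 ratio, n(BrO3^-) in the aliquot = 1/3 × 8.807 × 10^-4 = 2.936 × 10^-4 mol
[BrO3^-] = 2.936 × 10^-4 / 0.01021 = 0.02875 mol/L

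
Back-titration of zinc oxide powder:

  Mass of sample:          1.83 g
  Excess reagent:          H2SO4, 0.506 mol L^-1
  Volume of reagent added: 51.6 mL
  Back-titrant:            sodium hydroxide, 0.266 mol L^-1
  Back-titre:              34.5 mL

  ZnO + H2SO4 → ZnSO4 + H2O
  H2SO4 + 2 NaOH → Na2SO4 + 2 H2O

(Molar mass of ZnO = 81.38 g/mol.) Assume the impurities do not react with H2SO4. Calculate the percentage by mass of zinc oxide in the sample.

95.7 %

n(H2SO4) added = 0.0516 × 0.506 = 0.0261 mol
n(NaOH) used in back-titration = 0.0345 × 0.266 = 9.18 × 10^-3 mol
From the 1:2 ratio, n(H2SO4) left over = 1/2 × 9.18 × 10^-3 = 4.59 × 10^-3 mol
n(H2SO4) consumed by analyte = 0.0261 − 4.59 × 10^-3 = 0.0215 mol
n(ZnO) = 0.0215 mol (1:1 ratio)
mass of ZnO = 0.0215 × 81.38 = 1.75 g
% ZnO = 1.75 / 1.83 × 100 = 95.7 %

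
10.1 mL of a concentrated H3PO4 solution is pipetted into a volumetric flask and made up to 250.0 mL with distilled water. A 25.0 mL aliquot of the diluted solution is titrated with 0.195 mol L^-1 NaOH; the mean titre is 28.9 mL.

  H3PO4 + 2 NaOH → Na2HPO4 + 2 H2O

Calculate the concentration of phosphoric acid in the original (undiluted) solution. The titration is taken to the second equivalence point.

n(NaOH) = 0.0289 × 0.195 = 5.64 × 10^-3 mol
From the 1:2 ratio, n(H3PO4) in the aliquot = 1/2 × 5.64 × 10^-3 = 2.82 × 10^-3 mol
[H3PO4]_dilute = 2.82 × 10^-3 / 0.0250 = 0.113 mol/L
Dilution factor = 250.0 / 10.1 = 24.75
[H3PO4]_stock = 0.113 × 24.75 = 2.79 mol/L

2.79 mol/L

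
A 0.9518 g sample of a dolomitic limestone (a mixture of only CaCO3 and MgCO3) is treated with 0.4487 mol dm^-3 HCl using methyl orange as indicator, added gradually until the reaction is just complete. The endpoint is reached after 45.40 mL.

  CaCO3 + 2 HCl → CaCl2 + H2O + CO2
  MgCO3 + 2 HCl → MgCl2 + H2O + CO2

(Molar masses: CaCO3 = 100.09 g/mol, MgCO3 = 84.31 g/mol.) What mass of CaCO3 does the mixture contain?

n(HCl) = 0.04540 × 0.4487 = 0.02037 mol
Let x = n(CaCO3), y = n(MgCO3).
Titrant: 2x + 2y = 0.02037;  mass: 100.09x + 84.31y = 0.9518
Solving, x = 5.897 × 10^-3 mol, y = 4.288 × 10^-3 mol
mass of CaCO3 = 5.897 × 10^-3 × 100.09 = 0.5903 g

0.5903 g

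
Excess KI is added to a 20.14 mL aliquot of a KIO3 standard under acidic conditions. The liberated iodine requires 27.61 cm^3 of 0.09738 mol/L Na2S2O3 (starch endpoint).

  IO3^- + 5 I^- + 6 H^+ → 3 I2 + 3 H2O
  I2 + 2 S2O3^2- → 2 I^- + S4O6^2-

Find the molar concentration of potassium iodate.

n(S2O3^2-) = 0.02761 × 0.09738 = 2.689 × 10^-3 mol
n(I2) = n(S2O3^2-)/2 = 1.344 × 10^-3 mol
From the 1:3 ratio, n(IO3^-) in the aliquot = 1/3 × 1.344 × 10^-3 = 4.481 × 10^-4 mol
[IO3^-] = 4.481 × 10^-4 / 0.02014 = 0.02225 mol/L

0.02225 mol/L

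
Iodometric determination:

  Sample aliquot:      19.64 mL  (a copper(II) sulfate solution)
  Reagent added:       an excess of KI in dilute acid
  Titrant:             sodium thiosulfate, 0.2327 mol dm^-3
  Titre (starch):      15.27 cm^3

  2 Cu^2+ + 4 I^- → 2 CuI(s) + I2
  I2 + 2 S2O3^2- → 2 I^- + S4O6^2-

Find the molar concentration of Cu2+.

n(S2O3^2-) = 0.01527 × 0.2327 = 3.553 × 10^-3 mol
n(I2) = n(S2O3^2-)/2 = 1.777 × 10^-3 mol
From the 2:1 ratio, n(Cu2+) in the aliquot = 2/1 × 1.777 × 10^-3 = 3.553 × 10^-3 mol
[Cu2+] = 3.553 × 10^-3 / 0.01964 = 0.1809 mol/L

0.1809 mol/L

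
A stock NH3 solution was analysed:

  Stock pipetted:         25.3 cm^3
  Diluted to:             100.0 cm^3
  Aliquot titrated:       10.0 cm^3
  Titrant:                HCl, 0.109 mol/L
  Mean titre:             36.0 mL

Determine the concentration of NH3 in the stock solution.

1.55 mol/L

NH3 + HCl → NH4Cl
n(HCl) = 0.0360 × 0.109 = 3.92 × 10^-3 mol
n(NH3) in the aliquot = 3.92 × 10^-3 mol (1:1 ratio)
[NH3]_dilute = 3.92 × 10^-3 / 0.0100 = 0.392 mol/L
Dilution factor = 100.0 / 25.3 = 3.953
[NH3]_stock = 0.392 × 3.953 = 1.55 mol/L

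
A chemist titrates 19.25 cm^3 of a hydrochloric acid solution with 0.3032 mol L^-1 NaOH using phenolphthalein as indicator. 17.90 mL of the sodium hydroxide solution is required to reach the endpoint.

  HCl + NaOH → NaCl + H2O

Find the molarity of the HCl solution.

0.2819 mol/L

n(NaOH) = 0.01790 L × 0.3032 mol/L = 5.427 × 10^-3 mol
n(HCl) = 5.427 × 10^-3 mol (1:1 mole ratio)
[HCl] = 5.427 × 10^-3 mol / 0.01925 L = 0.2819 mol/L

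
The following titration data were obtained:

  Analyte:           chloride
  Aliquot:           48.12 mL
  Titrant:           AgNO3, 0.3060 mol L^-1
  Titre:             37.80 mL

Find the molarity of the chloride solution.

0.2404 mol/L

Ag^+ + Cl^- → AgCl(s)
n(AgNO3) = 0.03780 L × 0.3060 mol/L = 0.01157 mol
n(Cl-) = 0.01157 mol (1:1 mole ratio)
[Cl-] = 0.01157 mol / 0.04812 L = 0.2404 mol/L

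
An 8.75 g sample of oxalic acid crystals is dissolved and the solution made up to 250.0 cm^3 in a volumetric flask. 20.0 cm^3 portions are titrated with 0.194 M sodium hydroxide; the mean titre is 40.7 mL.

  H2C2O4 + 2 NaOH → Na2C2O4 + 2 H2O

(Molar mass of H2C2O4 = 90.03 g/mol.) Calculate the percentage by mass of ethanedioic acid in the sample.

50.8 %

n(NaOH) per titration = 0.0407 × 0.194 = 7.90 × 10^-3 mol
From the 1:2 ratio, n(H2C2O4) in each aliquot = 1/2 × 7.90 × 10^-3 = 3.95 × 10^-3 mol
n(H2C2O4) in the whole flask = 3.95 × 10^-3 × 250.0/20.0 = 0.0493 mol
mass of H2C2O4 = 0.0493 × 90.03 = 4.44 g
% H2C2O4 = 4.44 / 8.75 × 100 = 50.8 %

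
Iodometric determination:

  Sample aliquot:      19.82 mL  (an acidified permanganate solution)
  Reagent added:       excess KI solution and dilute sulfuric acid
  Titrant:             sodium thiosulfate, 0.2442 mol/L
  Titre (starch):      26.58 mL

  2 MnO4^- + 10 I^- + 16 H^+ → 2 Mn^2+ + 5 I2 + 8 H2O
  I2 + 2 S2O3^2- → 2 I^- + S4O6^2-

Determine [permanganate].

0.06550 mol/L

n(S2O3^2-) = 0.02658 × 0.2442 = 6.491 × 10^-3 mol
n(I2) = n(S2O3^2-)/2 = 3.245 × 10^-3 mol
From the 2:5 ratio, n(MnO4^-) in the aliquot = 2/5 × 3.245 × 10^-3 = 1.298 × 10^-3 mol
[MnO4^-] = 1.298 × 10^-3 / 0.01982 = 0.06550 mol/L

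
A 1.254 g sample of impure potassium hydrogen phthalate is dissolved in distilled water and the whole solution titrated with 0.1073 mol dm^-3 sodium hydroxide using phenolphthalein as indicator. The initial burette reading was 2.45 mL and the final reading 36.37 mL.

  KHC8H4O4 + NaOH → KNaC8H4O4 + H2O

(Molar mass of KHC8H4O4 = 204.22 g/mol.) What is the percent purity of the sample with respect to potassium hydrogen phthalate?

n(NaOH) = 0.03392 L × 0.1073 mol/L = 3.640 × 10^-3 mol
n(KHC8H4O4) = 3.640 × 10^-3 mol (1:1 ratio)
mass of KHC8H4O4 = 3.640 × 10^-3 × 204.22 g/mol = 0.7433 g
% KHC8H4O4 = 0.7433 / 1.254 × 100 = 59.27 %

59.27 %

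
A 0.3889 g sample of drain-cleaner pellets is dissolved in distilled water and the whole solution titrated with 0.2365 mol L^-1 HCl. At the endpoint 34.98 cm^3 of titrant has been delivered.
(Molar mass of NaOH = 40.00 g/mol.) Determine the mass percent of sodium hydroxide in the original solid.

NaOH + HCl → NaCl + H2O
n(HCl) = 0.03498 L × 0.2365 mol/L = 8.273 × 10^-3 mol
n(NaOH) = 8.273 × 10^-3 mol (1:1 ratio)
mass of NaOH = 8.273 × 10^-3 × 40.00 g/mol = 0.3309 g
% NaOH = 0.3309 / 0.3889 × 100 = 85.09 %

85.09 %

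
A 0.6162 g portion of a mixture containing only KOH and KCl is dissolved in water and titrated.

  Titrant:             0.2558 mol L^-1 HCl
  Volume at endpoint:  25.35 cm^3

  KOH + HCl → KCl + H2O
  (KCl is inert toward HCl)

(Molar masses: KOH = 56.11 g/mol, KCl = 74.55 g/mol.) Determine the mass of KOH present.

n(HCl) = 0.02535 × 0.2558 = 6.485 × 10^-3 mol
Let x = n(KOH), y = n(KCl).
Titrant: 1x = 6.485 × 10^-3;  mass: 56.11x + 74.55y = 0.6162
Solving, x = 6.485 × 10^-3 mol, y = 3.385 × 10^-3 mol
mass of KOH = 6.485 × 10^-3 × 56.11 = 0.3638 g

0.3638 g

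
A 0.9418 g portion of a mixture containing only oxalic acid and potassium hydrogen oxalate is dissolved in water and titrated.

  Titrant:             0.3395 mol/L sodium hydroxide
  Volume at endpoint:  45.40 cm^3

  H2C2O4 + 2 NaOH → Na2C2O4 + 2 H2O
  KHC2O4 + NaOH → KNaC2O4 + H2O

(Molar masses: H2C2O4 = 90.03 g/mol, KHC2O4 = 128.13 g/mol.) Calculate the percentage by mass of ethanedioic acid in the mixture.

n(NaOH) = 0.04540 × 0.3395 = 0.01541 mol
Let x = n(H2C2O4), y = n(KHC2O4).
Titrant: 2x + 1y = 0.01541;  mass: 90.03x + 128.13y = 0.9418
Solving, x = 6.215 × 10^-3 mol, y = 2.983 × 10^-3 mol
mass of H2C2O4 = 6.215 × 10^-3 × 90.03 = 0.5595 g
% H2C2O4 = 0.5595 / 0.9418 × 100 = 59.41 %

59.41 %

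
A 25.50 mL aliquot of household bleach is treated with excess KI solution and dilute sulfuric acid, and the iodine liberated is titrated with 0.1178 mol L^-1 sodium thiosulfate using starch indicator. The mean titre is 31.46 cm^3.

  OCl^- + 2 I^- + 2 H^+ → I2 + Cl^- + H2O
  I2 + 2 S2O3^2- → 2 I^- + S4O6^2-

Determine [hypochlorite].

n(S2O3^2-) = 0.03146 × 0.1178 = 3.706 × 10^-3 mol
n(I2) = n(S2O3^2-)/2 = 1.853 × 10^-3 mol
n(OCl^-) in the aliquot = 1.853 × 10^-3 mol (1:1 ratio)
[OCl^-] = 1.853 × 10^-3 / 0.02550 = 0.07267 mol/L

0.07267 mol/L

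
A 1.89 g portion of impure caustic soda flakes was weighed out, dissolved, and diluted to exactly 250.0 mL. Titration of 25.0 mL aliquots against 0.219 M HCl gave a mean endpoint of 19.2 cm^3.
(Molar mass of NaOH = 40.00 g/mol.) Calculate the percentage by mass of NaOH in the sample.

89.0 %

NaOH + HCl → NaCl + H2O
n(HCl) per titration = 0.0192 × 0.219 = 4.20 × 10^-3 mol
n(NaOH) in each aliquot = 4.20 × 10^-3 mol (1:1 ratio)
n(NaOH) in the whole flask = 4.20 × 10^-3 × 250.0/25.0 = 0.0420 mol
mass of NaOH = 0.0420 × 40.00 = 1.68 g
% NaOH = 1.68 / 1.89 × 100 = 89.0 %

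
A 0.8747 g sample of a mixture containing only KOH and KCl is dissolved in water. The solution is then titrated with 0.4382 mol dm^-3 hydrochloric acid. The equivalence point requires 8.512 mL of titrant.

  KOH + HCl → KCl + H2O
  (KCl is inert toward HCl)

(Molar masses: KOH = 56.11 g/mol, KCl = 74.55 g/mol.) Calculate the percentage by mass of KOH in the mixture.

23.93 %

n(HCl) = 0.008512 × 0.4382 = 3.730 × 10^-3 mol
Let x = n(KOH), y = n(KCl).
Titrant: 1x = 3.730 × 10^-3;  mass: 56.11x + 74.55y = 0.8747
Solving, x = 3.730 × 10^-3 mol, y = 8.926 × 10^-3 mol
mass of KOH = 3.730 × 10^-3 × 56.11 = 0.2093 g
% KOH = 0.2093 / 0.8747 × 100 = 23.93 %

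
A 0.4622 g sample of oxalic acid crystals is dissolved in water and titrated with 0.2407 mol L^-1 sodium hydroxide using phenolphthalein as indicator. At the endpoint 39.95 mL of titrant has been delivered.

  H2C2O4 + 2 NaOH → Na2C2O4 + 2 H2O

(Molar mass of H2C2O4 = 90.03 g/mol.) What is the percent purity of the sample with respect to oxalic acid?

93.65 %

n(NaOH) = 0.03995 L × 0.2407 mol/L = 9.616 × 10^-3 mol
From the 1:2 ratio, n(H2C2O4) = 1/2 × 9.616 × 10^-3 = 4.808 × 10^-3 mol
mass of H2C2O4 = 4.808 × 10^-3 × 90.03 g/mol = 0.4329 g
% H2C2O4 = 0.4329 / 0.4622 × 100 = 93.65 %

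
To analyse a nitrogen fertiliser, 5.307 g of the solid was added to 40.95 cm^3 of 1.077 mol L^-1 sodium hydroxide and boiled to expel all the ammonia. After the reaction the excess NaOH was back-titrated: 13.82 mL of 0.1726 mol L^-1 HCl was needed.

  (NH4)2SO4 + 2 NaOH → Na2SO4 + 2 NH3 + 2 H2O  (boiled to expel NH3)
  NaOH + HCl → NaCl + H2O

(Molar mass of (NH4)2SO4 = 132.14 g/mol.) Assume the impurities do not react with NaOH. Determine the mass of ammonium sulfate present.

n(NaOH) added = 0.04095 × 1.077 = 0.04410 mol
n(HCl) used in back-titration = 0.01382 × 0.1726 = 2.385 × 10^-3 mol
n(NaOH) left over = 2.385 × 10^-3 mol (1:1 ratio)
n(NaOH) consumed by analyte = 0.04410 − 2.385 × 10^-3 = 0.04172 mol
From the 1:2 ratio, n((NH4)2SO4) = 1/2 × 0.04172 = 0.02086 mol
mass of (NH4)2SO4 = 0.02086 × 132.14 = 2.756 g

2.756 g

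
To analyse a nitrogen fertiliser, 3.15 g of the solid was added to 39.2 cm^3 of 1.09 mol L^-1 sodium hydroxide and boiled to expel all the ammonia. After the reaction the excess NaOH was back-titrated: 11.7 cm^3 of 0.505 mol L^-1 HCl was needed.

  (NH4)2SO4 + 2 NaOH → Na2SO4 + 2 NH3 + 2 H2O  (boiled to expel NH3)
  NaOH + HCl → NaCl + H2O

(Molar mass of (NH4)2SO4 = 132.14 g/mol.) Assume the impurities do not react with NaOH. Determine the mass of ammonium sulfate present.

2.43 g

n(NaOH) added = 0.0392 × 1.09 = 0.0427 mol
n(HCl) used in back-titration = 0.0117 × 0.505 = 5.91 × 10^-3 mol
n(NaOH) left over = 5.91 × 10^-3 mol (1:1 ratio)
n(NaOH) consumed by analyte = 0.0427 − 5.91 × 10^-3 = 0.0368 mol
From the 1:2 ratio, n((NH4)2SO4) = 1/2 × 0.0368 = 0.0184 mol
mass of (NH4)2SO4 = 0.0184 × 132.14 = 2.43 g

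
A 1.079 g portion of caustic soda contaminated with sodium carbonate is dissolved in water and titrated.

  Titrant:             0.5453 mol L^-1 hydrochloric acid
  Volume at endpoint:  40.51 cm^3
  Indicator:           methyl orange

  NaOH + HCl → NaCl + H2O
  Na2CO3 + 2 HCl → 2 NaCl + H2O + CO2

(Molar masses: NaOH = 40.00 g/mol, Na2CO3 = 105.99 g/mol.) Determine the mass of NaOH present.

n(HCl) = 0.04051 × 0.5453 = 0.02209 mol
Let x = n(NaOH), y = n(Na2CO3).
Titrant: 1x + 2y = 0.02209;  mass: 40.00x + 105.99y = 1.079
Solving, x = 7.054 × 10^-3 mol, y = 7.518 × 10^-3 mol
mass of NaOH = 7.054 × 10^-3 × 40.00 = 0.2822 g

0.2822 g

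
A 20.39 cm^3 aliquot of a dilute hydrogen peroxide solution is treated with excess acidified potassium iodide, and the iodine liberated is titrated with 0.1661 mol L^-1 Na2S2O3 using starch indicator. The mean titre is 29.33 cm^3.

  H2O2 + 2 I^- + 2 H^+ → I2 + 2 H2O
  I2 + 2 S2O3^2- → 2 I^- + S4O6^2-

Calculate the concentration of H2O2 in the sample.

0.1195 mol/L

n(S2O3^2-) = 0.02933 × 0.1661 = 4.872 × 10^-3 mol
n(I2) = n(S2O3^2-)/2 = 2.436 × 10^-3 mol
n(H2O2) in the aliquot = 2.436 × 10^-3 mol (1:1 ratio)
[H2O2] = 2.436 × 10^-3 / 0.02039 = 0.1195 mol/L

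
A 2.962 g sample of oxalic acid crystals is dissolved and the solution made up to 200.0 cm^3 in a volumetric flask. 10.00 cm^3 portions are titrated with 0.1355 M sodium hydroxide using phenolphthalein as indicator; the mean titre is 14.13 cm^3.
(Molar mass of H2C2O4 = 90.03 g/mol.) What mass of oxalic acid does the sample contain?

1.724 g

H2C2O4 + 2 NaOH → Na2C2O4 + 2 H2O
n(NaOH) per titration = 0.01413 × 0.1355 = 1.915 × 10^-3 mol
From the 1:2 ratio, n(H2C2O4) in each aliquot = 1/2 × 1.915 × 10^-3 = 9.573 × 10^-4 mol
n(H2C2O4) in the whole flask = 9.573 × 10^-4 × 200.0/10.00 = 0.01915 mol
mass of H2C2O4 = 0.01915 × 90.03 = 1.724 g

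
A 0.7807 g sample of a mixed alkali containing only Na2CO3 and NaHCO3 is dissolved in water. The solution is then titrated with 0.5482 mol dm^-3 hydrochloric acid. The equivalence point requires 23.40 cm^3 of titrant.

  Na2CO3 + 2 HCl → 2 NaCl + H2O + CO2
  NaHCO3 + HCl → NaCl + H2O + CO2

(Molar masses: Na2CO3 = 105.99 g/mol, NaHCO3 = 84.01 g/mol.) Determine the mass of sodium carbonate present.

n(HCl) = 0.02340 × 0.5482 = 0.01283 mol
Let x = n(Na2CO3), y = n(NaHCO3).
Titrant: 2x + 1y = 0.01283;  mass: 105.99x + 84.01y = 0.7807
Solving, x = 4.788 × 10^-3 mol, y = 3.253 × 10^-3 mol
mass of Na2CO3 = 4.788 × 10^-3 × 105.99 = 0.5074 g

0.5074 g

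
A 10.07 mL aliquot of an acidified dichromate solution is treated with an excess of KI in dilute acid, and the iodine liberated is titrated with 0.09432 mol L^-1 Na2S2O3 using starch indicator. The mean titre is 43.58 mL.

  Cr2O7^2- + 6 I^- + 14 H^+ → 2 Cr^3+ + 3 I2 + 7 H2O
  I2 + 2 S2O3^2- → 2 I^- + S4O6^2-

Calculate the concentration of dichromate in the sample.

0.06803 mol/L

n(S2O3^2-) = 0.04358 × 0.09432 = 4.110 × 10^-3 mol
n(I2) = n(S2O3^2-)/2 = 2.055 × 10^-3 mol
From the 1:3 ratio, n(Cr2O7^2-) in the aliquot = 1/3 × 2.055 × 10^-3 = 6.851 × 10^-4 mol
[Cr2O7^2-] = 6.851 × 10^-4 / 0.01007 = 0.06803 mol/L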